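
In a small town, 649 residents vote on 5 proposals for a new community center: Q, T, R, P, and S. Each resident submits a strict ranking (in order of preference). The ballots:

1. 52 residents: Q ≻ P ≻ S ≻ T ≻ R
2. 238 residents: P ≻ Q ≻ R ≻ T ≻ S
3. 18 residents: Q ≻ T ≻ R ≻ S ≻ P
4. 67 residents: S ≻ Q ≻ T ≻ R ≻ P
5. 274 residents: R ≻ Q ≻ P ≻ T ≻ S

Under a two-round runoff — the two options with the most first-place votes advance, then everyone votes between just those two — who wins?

Round 1 first-place votes: Q 70, T 0, R 274, P 238, S 67.
R and P advance.
Runoff: R is preferred to P by 359 voters; P by 290.
R wins the runoff.

R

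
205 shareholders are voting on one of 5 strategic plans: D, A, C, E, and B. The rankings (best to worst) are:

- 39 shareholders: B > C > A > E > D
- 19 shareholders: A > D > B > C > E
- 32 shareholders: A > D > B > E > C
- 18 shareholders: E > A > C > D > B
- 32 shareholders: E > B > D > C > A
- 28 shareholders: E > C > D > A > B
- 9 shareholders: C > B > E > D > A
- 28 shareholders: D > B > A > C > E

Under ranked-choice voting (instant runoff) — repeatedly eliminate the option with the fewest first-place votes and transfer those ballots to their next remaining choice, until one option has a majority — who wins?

Round 1: D 28, A 51, C 9, E 78, B 39. Eliminate C.
Round 2: D 28, A 51, E 78, B 48. Eliminate D.
Round 3: A 51, E 78, B 76. Eliminate A.
Round 4: E 78, B 127. B has a majority.

B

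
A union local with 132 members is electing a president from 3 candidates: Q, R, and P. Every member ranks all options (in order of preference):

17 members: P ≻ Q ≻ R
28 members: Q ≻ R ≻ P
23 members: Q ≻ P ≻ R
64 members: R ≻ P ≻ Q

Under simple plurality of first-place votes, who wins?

R

First-place votes: Q 51, R 64, P 17.
R has the most first-place votes.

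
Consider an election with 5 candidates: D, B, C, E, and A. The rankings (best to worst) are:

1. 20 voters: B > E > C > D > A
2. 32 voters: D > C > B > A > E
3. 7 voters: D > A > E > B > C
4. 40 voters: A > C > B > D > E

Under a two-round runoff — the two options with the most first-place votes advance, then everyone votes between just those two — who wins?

D

Round 1 first-place votes: D 39, B 20, C 0, E 0, A 40.
A and D advance.
Runoff: A is preferred to D by 40 voters; D by 59.
D wins the runoff.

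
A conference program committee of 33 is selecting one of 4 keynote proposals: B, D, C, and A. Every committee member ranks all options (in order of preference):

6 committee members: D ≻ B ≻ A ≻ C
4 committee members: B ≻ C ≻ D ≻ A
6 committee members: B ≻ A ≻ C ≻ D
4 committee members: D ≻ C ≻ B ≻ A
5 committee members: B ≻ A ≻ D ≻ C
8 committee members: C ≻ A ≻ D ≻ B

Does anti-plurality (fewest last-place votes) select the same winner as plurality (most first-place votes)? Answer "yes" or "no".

no

Anti-plurality — last-place votes: B 8, D 6, C 11, A 8. Winner: D.
Plurality — first-place votes: B 15, D 10, C 8, A 0. Winner: B.
The two methods disagree.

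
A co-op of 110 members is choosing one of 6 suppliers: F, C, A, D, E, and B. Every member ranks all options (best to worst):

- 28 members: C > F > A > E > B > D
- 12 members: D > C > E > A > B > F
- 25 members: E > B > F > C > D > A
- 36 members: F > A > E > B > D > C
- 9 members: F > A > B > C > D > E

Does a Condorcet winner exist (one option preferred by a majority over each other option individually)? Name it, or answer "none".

F

F vs C: 70–40 for F.
F vs A: 98–12 for F.
F vs D: 98–12 for F.
F vs E: 73–37 for F.
F vs B: 73–37 for F.
F beats every other option head-to-head.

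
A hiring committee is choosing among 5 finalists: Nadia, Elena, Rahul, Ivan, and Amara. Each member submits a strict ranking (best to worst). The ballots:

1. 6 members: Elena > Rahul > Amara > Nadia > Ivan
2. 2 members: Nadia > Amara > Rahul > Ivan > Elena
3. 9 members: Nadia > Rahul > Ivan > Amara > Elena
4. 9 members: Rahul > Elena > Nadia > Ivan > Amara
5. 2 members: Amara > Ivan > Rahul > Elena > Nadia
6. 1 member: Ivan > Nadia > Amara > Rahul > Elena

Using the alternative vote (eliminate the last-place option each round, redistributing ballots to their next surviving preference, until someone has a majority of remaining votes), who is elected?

Round 1: Nadia 11, Elena 6, Rahul 9, Ivan 1, Amara 2. Eliminate Ivan.
Round 2: Nadia 12, Elena 6, Rahul 9, Amara 2. Eliminate Amara.
Round 3: Nadia 12, Elena 6, Rahul 11. Eliminate Elena.
Round 4: Nadia 12, Rahul 17. Rahul has a majority.

Rahul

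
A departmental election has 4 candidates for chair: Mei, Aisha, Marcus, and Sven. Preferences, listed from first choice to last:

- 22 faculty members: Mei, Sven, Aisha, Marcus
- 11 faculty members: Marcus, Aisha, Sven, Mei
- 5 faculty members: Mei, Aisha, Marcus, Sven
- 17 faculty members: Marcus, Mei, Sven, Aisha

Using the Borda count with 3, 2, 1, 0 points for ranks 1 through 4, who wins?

Mei: 22·3 + 11·0 + 5·3 + 17·2 = 115
Aisha: 22·1 + 11·2 + 5·2 + 17·0 = 54
Marcus: 22·0 + 11·3 + 5·1 + 17·3 = 89
Sven: 22·2 + 11·1 + 5·0 + 17·1 = 72
Mei has the highest Borda score (115).

Mei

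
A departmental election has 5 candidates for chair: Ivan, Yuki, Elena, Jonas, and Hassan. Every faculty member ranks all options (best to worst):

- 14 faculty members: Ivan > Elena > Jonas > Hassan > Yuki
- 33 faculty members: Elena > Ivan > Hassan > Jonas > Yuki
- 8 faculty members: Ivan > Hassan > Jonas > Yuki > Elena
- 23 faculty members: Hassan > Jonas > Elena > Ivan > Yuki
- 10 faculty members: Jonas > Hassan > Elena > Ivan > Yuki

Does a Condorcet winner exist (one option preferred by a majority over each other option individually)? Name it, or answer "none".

Elena

Elena vs Ivan: 66–22 for Elena.
Elena vs Yuki: 80–8 for Elena.
Elena vs Jonas: 47–41 for Elena.
Elena vs Hassan: 47–41 for Elena.
Elena beats every other option head-to-head.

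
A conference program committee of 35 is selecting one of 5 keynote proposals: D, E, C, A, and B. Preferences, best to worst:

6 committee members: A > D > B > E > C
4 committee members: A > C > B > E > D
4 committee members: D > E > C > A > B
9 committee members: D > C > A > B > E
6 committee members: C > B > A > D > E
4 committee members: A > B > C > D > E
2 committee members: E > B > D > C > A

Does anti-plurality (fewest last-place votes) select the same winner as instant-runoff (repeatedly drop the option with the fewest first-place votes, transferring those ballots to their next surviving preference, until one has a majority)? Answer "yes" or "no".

Anti-plurality — last-place votes: D 4, E 19, C 6, A 2, B 4. Winner: A.
Instant-runoff — R1 D 13, E 2, C 6, A 14, B 0 (B out); R2 D 13, E 2, C 6, A 14 (E out); R3 D 15, C 6, A 14 (C out); R4 D 15, A 20 (A winner). Winner: A.
The two methods agree.

yes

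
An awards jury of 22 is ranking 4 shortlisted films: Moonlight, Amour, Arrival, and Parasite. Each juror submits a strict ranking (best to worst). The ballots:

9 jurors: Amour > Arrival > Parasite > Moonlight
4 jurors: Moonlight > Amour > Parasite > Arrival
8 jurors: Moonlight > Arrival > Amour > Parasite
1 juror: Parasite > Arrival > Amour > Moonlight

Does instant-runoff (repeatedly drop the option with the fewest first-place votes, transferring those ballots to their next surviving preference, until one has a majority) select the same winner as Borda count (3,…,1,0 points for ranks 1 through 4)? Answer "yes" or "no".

Instant-runoff — R1 Moonlight 12, Amour 9, Arrival 0, Parasite 1 (Moonlight winner). Winner: Moonlight.
Borda — scores: Moonlight 36, Amour 44, Arrival 36, Parasite 16. Winner: Amour.
The two methods disagree.

no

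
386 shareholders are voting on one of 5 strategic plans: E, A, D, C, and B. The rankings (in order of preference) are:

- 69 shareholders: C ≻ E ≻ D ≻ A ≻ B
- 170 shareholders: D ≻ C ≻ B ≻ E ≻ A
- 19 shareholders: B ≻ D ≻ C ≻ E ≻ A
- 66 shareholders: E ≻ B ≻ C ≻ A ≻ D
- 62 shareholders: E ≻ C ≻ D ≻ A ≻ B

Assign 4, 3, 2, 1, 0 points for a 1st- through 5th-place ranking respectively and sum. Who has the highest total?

C

E: 69·3 + 170·1 + 19·1 + 66·4 + 62·4 = 908
A: 69·1 + 170·0 + 19·0 + 66·1 + 62·1 = 197
D: 69·2 + 170·4 + 19·3 + 66·0 + 62·2 = 999
C: 69·4 + 170·3 + 19·2 + 66·2 + 62·3 = 1142
B: 69·0 + 170·2 + 19·4 + 66·3 + 62·0 = 614
C has the highest Borda score (1142).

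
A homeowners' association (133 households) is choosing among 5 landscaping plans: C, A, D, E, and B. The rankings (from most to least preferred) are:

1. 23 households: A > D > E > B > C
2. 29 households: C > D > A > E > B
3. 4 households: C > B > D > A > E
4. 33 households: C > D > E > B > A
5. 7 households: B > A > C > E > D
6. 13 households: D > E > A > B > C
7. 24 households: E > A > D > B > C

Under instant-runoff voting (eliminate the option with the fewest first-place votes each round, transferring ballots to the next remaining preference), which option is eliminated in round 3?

Round 1: C 66, A 23, D 13, E 24, B 7. Eliminate B.
Round 2: C 66, A 30, D 13, E 24. Eliminate D.
Round 3: C 66, A 30, E 37. Eliminate A.

A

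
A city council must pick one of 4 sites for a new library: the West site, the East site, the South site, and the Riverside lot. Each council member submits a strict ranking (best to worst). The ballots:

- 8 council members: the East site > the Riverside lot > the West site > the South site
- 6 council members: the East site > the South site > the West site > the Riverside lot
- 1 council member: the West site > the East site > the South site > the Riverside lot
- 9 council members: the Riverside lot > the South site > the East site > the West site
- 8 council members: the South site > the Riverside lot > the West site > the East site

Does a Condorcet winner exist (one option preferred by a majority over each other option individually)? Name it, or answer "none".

the Riverside lot

the Riverside lot vs the West site: 25–7 for the Riverside lot.
the Riverside lot vs the East site: 17–15 for the Riverside lot.
the Riverside lot vs the South site: 17–15 for the Riverside lot.
the Riverside lot beats every other option head-to-head.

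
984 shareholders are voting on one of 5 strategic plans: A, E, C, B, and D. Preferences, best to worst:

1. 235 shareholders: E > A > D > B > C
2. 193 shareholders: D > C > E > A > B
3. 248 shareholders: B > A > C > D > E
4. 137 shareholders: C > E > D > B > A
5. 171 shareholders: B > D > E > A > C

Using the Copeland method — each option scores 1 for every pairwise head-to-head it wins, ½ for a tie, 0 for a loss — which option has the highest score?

A: beats C; loses to E, B, and D → score 1.
E: beats A and B; loses to C and D → score 2.
C: beats E; loses to A, B, and D → score 1.
B: beats A and C; loses to E and D → score 2.
D: beats A, E, C, and B → score 4.
D has the best pairwise record.

D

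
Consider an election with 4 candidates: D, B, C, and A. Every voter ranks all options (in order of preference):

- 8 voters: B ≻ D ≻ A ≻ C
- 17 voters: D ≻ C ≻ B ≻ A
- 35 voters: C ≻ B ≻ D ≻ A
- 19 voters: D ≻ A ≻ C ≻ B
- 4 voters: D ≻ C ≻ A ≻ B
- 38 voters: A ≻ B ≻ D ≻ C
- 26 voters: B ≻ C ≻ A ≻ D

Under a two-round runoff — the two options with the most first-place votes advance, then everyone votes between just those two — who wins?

D

Round 1 first-place votes: D 40, B 34, C 35, A 38.
D and A advance.
Runoff: D is preferred to A by 83 voters; A by 64.
D wins the runoff.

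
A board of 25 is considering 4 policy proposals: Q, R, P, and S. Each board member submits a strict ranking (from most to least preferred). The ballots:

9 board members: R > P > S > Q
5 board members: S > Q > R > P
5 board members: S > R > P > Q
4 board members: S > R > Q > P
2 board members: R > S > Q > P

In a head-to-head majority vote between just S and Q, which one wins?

S

Voters preferring S to Q: 25; preferring Q to S: 0.
S wins the head-to-head.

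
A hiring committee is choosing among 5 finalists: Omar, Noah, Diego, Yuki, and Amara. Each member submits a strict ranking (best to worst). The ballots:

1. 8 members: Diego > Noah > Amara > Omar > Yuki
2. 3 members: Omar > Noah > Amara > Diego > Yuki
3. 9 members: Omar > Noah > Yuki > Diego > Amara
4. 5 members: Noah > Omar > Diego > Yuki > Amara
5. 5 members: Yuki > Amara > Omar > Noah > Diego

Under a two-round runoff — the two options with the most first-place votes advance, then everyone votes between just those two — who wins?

Round 1 first-place votes: Omar 12, Noah 5, Diego 8, Yuki 5, Amara 0.
Omar and Diego advance.
Runoff: Omar is preferred to Diego by 22 voters; Diego by 8.
Omar wins the runoff.

Omar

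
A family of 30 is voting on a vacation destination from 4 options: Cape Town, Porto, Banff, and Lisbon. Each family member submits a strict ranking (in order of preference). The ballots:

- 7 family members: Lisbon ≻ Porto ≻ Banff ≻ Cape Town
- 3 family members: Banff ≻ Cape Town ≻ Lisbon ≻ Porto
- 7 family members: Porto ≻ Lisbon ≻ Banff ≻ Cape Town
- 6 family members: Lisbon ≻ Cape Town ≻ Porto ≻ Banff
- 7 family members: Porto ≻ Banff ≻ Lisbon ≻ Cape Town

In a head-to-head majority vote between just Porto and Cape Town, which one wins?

Porto

Voters preferring Porto to Cape Town: 21; preferring Cape Town to Porto: 9.
Porto wins the head-to-head.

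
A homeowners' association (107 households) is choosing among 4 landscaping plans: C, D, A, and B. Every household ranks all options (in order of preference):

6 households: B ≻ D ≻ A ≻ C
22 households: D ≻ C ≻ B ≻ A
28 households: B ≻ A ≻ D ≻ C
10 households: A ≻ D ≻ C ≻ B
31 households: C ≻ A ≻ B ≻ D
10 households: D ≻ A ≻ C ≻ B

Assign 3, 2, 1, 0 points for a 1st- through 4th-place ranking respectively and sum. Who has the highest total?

A

C: 6·0 + 22·2 + 28·0 + 10·1 + 31·3 + 10·1 = 157
D: 6·2 + 22·3 + 28·1 + 10·2 + 31·0 + 10·3 = 156
A: 6·1 + 22·0 + 28·2 + 10·3 + 31·2 + 10·2 = 174
B: 6·3 + 22·1 + 28·3 + 10·0 + 31·1 + 10·0 = 155
A has the highest Borda score (174).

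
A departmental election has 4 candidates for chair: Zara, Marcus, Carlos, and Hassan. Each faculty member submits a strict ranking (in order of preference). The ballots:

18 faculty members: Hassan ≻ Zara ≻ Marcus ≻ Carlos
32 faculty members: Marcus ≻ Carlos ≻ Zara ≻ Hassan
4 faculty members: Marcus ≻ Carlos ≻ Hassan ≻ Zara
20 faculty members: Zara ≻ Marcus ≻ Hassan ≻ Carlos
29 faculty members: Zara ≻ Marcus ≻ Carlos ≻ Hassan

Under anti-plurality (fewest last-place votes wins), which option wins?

Marcus

Last-place votes: Zara 4, Marcus 0, Carlos 38, Hassan 61.
Marcus is ranked last by the fewest voters, so Marcus wins.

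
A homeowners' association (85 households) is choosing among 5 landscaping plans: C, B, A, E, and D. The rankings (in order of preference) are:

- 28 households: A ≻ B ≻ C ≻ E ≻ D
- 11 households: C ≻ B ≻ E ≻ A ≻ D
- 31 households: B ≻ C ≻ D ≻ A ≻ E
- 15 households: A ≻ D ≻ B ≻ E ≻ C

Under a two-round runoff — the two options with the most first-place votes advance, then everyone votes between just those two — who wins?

A

Round 1 first-place votes: C 11, B 31, A 43, E 0, D 0.
A and B advance.
Runoff: A is preferred to B by 43 voters; B by 42.
A wins the runoff.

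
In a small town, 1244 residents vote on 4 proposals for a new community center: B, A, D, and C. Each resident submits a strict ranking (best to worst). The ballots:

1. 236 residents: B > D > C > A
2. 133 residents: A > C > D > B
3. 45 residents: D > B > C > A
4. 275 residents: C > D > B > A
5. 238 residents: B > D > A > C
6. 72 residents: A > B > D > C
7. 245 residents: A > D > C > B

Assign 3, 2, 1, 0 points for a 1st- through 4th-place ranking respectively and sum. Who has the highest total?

D

B: 236·3 + 133·0 + 45·2 + 275·1 + 238·3 + 72·2 + 245·0 = 1931
A: 236·0 + 133·3 + 45·0 + 275·0 + 238·1 + 72·3 + 245·3 = 1588
D: 236·2 + 133·1 + 45·3 + 275·2 + 238·2 + 72·1 + 245·2 = 2328
C: 236·1 + 133·2 + 45·1 + 275·3 + 238·0 + 72·0 + 245·1 = 1617
D has the highest Borda score (2328).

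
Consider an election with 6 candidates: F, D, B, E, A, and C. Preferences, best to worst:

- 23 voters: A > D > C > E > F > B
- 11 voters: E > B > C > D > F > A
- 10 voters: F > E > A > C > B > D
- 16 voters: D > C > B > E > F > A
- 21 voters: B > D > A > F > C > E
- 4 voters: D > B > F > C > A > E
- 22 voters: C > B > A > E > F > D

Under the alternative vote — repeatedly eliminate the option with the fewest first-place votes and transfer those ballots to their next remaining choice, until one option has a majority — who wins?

C

Round 1: F 10, D 20, B 21, E 11, A 23, C 22. Eliminate F.
Round 2: D 20, B 21, E 21, A 23, C 22. Eliminate D.
Round 3: B 25, E 21, A 23, C 38. Eliminate E.
Round 4: B 36, A 33, C 38. Eliminate A.
Round 5: B 36, C 71. C has a majority.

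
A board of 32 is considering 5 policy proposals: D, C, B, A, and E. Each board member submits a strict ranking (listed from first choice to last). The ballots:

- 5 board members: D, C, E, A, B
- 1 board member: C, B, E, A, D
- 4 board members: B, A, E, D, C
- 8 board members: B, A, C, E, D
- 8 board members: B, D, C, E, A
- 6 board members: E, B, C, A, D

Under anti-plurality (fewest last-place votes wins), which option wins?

Last-place votes: D 15, C 4, B 5, A 8, E 0.
E is ranked last by the fewest voters, so E wins.

E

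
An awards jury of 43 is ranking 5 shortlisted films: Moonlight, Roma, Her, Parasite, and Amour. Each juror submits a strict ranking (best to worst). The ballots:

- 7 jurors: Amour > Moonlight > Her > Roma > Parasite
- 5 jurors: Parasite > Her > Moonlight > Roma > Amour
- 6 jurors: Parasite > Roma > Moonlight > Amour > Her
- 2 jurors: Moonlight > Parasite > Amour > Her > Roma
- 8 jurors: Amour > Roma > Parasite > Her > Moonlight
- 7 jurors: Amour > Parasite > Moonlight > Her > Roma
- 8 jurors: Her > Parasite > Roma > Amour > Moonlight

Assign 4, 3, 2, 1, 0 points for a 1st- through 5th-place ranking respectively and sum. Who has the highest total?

Moonlight: 7·3 + 5·2 + 6·2 + 2·4 + 8·0 + 7·2 + 8·0 = 65
Roma: 7·1 + 5·1 + 6·3 + 2·0 + 8·3 + 7·0 + 8·2 = 70
Her: 7·2 + 5·3 + 6·0 + 2·1 + 8·1 + 7·1 + 8·4 = 78
Parasite: 7·0 + 5·4 + 6·4 + 2·3 + 8·2 + 7·3 + 8·3 = 111
Amour: 7·4 + 5·0 + 6·1 + 2·2 + 8·4 + 7·4 + 8·1 = 106
Parasite has the highest Borda score (111).

Parasite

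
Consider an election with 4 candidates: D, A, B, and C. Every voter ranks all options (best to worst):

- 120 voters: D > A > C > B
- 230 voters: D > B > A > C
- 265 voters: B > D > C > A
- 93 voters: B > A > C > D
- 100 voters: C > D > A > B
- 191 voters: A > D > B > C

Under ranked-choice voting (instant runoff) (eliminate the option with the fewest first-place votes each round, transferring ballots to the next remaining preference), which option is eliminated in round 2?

A

Round 1: D 350, A 191, B 358, C 100. Eliminate C.
Round 2: D 450, A 191, B 358. Eliminate A.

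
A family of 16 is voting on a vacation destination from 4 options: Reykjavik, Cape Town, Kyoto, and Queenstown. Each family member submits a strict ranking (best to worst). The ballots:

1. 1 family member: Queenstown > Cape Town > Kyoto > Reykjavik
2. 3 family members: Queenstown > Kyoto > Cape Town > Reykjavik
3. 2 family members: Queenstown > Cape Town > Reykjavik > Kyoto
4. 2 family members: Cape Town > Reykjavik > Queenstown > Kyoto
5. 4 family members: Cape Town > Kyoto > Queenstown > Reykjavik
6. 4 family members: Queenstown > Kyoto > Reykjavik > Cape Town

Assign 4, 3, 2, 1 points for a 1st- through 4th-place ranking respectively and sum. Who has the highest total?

Queenstown

Reykjavik: 1·1 + 3·1 + 2·2 + 2·3 + 4·1 + 4·2 = 26
Cape Town: 1·3 + 3·2 + 2·3 + 2·4 + 4·4 + 4·1 = 43
Kyoto: 1·2 + 3·3 + 2·1 + 2·1 + 4·3 + 4·3 = 39
Queenstown: 1·4 + 3·4 + 2·4 + 2·2 + 4·2 + 4·4 = 52
Queenstown has the highest Borda score (52).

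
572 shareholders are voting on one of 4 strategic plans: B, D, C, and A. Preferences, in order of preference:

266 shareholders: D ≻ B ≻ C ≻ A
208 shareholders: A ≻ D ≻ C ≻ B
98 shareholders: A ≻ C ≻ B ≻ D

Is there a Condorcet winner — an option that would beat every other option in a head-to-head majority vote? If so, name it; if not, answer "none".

A

A vs B: 306–266 for A.
A vs D: 306–266 for A.
A vs C: 306–266 for A.
A beats every other option head-to-head.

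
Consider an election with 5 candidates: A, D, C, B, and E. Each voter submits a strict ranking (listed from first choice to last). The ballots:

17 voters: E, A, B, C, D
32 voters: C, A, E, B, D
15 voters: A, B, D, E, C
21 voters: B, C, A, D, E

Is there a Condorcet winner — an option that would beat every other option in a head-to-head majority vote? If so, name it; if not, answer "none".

none

Checking pairwise contests:
C beats A 53–32.
A beats D 85–0.
B beats C 53–32.
A beats B 64–21.
A beats E 68–17.
Every option loses at least one head-to-head, so there is no Condorcet winner.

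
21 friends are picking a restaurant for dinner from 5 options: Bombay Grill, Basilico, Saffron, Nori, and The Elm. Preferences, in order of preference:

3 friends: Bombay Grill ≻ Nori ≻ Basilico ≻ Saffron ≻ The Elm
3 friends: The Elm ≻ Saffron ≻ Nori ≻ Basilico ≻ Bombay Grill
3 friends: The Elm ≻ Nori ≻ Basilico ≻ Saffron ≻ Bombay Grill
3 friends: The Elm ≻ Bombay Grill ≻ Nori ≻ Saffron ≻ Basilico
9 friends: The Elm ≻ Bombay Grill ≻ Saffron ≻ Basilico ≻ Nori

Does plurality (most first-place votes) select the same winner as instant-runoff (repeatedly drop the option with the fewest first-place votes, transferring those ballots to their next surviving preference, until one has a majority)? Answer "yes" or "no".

yes

Plurality — first-place votes: Bombay Grill 3, Basilico 0, Saffron 0, Nori 0, The Elm 18. Winner: The Elm.
Instant-runoff — R1 Bombay Grill 3, Basilico 0, Saffron 0, Nori 0, The Elm 18 (The Elm winner). Winner: The Elm.
The two methods agree.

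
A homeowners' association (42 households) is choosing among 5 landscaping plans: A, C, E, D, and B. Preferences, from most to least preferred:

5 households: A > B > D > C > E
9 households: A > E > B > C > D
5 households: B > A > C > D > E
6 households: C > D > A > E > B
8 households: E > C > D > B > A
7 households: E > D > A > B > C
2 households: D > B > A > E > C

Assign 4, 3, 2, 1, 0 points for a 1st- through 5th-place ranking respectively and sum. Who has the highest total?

A

A: 5·4 + 9·4 + 5·3 + 6·2 + 8·0 + 7·2 + 2·2 = 101
C: 5·1 + 9·1 + 5·2 + 6·4 + 8·3 + 7·0 + 2·0 = 72
E: 5·0 + 9·3 + 5·0 + 6·1 + 8·4 + 7·4 + 2·1 = 95
D: 5·2 + 9·0 + 5·1 + 6·3 + 8·2 + 7·3 + 2·4 = 78
B: 5·3 + 9·2 + 5·4 + 6·0 + 8·1 + 7·1 + 2·3 = 74
A has the highest Borda score (101).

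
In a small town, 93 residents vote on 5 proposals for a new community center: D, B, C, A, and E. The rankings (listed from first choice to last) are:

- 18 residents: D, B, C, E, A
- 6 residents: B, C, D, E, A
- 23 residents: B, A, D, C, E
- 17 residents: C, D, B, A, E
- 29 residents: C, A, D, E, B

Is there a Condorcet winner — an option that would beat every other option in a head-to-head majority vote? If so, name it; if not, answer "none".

Checking pairwise contests:
C beats D 52–41.
D beats B 64–29.
B beats C 47–46.
B beats A 64–29.
D beats E 93–0.
Every option loses at least one head-to-head, so there is no Condorcet winner.

none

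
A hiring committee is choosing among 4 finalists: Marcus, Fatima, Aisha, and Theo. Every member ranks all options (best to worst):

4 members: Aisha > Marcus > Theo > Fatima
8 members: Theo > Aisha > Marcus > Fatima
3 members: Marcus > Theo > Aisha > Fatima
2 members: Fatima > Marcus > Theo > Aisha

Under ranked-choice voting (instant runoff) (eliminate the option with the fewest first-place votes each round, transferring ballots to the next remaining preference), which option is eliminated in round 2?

Aisha

Round 1: Marcus 3, Fatima 2, Aisha 4, Theo 8. Eliminate Fatima.
Round 2: Marcus 5, Aisha 4, Theo 8. Eliminate Aisha.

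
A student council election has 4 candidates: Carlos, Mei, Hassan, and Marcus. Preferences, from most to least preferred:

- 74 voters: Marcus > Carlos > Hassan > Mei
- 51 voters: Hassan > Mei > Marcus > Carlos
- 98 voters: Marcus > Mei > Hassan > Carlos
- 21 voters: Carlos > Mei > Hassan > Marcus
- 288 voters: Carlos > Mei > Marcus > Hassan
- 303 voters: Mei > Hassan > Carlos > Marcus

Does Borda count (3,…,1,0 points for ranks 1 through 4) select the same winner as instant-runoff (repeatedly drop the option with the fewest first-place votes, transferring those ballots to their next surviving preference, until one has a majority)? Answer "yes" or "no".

yes

Borda — scores: Carlos 1378, Mei 1825, Hassan 952, Marcus 855. Winner: Mei.
Instant-runoff — R1 Carlos 309, Mei 303, Hassan 51, Marcus 172 (Hassan out); R2 Carlos 309, Mei 354, Marcus 172 (Marcus out); R3 Carlos 383, Mei 452 (Mei winner). Winner: Mei.
The two methods agree.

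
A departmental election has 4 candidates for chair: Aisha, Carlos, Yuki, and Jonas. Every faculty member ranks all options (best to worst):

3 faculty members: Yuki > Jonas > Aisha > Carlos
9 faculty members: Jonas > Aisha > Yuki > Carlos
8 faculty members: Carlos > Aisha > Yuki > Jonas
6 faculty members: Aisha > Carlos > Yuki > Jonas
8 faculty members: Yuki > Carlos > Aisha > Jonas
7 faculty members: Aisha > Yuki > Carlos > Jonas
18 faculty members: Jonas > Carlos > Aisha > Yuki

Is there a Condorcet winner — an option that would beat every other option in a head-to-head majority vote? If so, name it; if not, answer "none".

none

Checking pairwise contests:
Carlos beats Aisha 34–25.
Jonas beats Carlos 30–29.
Aisha beats Yuki 48–11.
Yuki beats Jonas 32–27.
Every option loses at least one head-to-head, so there is no Condorcet winner.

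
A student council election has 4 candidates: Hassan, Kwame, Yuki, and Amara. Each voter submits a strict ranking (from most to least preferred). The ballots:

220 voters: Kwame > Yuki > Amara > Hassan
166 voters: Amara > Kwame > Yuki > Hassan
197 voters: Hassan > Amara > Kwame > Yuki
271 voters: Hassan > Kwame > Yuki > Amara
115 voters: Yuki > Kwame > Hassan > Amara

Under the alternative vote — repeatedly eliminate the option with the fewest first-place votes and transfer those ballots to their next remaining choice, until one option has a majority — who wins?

Round 1: Hassan 468, Kwame 220, Yuki 115, Amara 166. Eliminate Yuki.
Round 2: Hassan 468, Kwame 335, Amara 166. Eliminate Amara.
Round 3: Hassan 468, Kwame 501. Kwame has a majority.

Kwame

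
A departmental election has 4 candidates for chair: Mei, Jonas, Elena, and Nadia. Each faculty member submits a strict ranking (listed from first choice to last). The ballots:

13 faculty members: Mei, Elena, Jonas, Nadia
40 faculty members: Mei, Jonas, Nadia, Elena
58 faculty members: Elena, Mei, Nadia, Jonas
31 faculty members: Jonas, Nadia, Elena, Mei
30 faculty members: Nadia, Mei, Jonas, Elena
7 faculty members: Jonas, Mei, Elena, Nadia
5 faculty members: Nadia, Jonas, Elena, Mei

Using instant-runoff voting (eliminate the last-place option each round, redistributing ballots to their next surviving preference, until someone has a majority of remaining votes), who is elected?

Elena

Round 1: Mei 53, Jonas 38, Elena 58, Nadia 35. Eliminate Nadia.
Round 2: Mei 83, Jonas 43, Elena 58. Eliminate Jonas.
Round 3: Mei 90, Elena 94. Elena has a majority.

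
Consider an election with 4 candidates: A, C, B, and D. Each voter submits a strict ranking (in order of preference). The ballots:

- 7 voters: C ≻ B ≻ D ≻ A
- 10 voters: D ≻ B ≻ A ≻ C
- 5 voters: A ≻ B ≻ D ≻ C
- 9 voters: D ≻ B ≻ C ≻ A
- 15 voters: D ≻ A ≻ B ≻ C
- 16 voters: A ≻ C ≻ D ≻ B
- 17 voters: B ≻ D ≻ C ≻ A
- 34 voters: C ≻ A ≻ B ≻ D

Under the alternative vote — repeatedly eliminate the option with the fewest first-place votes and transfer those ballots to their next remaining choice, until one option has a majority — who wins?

Round 1: A 21, C 41, B 17, D 34. Eliminate B.
Round 2: A 21, C 41, D 51. Eliminate A.
Round 3: C 57, D 56. C has a majority.

C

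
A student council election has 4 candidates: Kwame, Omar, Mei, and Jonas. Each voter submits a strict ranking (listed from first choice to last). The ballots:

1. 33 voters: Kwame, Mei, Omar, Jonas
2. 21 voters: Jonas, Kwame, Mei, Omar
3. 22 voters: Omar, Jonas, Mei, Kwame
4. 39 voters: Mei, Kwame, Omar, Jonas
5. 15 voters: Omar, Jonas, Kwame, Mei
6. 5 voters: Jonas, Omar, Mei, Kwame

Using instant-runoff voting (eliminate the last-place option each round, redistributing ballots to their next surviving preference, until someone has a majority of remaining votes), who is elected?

Kwame

Round 1: Kwame 33, Omar 37, Mei 39, Jonas 26. Eliminate Jonas.
Round 2: Kwame 54, Omar 42, Mei 39. Eliminate Mei.
Round 3: Kwame 93, Omar 42. Kwame has a majority.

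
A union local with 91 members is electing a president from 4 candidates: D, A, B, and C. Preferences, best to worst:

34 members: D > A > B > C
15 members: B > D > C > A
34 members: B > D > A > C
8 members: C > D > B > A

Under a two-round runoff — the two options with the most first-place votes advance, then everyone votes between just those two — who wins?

B

Round 1 first-place votes: D 34, A 0, B 49, C 8.
B and D advance.
Runoff: B is preferred to D by 49 voters; D by 42.
B wins the runoff.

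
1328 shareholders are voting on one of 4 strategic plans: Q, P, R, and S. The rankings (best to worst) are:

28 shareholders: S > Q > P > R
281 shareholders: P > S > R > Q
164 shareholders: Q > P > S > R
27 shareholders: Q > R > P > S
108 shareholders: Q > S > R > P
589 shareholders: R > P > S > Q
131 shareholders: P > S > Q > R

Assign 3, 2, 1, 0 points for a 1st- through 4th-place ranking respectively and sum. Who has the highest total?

P

Q: 28·2 + 281·0 + 164·3 + 27·3 + 108·3 + 589·0 + 131·1 = 1084
P: 28·1 + 281·3 + 164·2 + 27·1 + 108·0 + 589·2 + 131·3 = 2797
R: 28·0 + 281·1 + 164·0 + 27·2 + 108·1 + 589·3 + 131·0 = 2210
S: 28·3 + 281·2 + 164·1 + 27·0 + 108·2 + 589·1 + 131·2 = 1877
P has the highest Borda score (2797).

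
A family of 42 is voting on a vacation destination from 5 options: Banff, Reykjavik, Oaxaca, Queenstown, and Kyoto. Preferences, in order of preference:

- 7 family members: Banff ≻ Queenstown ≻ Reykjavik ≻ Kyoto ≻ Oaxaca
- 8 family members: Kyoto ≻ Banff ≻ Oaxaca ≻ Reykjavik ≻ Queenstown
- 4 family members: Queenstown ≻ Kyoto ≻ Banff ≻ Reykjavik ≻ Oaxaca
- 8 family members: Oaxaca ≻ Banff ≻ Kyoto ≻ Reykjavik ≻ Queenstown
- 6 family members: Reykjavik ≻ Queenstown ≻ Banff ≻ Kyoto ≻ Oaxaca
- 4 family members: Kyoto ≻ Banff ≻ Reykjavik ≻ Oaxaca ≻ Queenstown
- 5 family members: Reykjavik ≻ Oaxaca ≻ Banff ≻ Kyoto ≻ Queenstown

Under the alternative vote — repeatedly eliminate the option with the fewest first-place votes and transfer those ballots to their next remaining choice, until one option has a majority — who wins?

Kyoto

Round 1: Banff 7, Reykjavik 11, Oaxaca 8, Queenstown 4, Kyoto 12. Eliminate Queenstown.
Round 2: Banff 7, Reykjavik 11, Oaxaca 8, Kyoto 16. Eliminate Banff.
Round 3: Reykjavik 18, Oaxaca 8, Kyoto 16. Eliminate Oaxaca.
Round 4: Reykjavik 18, Kyoto 24. Kyoto has a majority.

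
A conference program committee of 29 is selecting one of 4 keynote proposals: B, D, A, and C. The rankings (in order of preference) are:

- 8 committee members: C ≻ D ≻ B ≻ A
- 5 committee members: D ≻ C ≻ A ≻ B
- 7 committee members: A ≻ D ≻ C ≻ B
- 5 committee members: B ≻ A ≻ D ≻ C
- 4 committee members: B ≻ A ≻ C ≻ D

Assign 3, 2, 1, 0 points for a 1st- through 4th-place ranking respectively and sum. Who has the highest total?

D

B: 8·1 + 5·0 + 7·0 + 5·3 + 4·3 = 35
D: 8·2 + 5·3 + 7·2 + 5·1 + 4·0 = 50
A: 8·0 + 5·1 + 7·3 + 5·2 + 4·2 = 44
C: 8·3 + 5·2 + 7·1 + 5·0 + 4·1 = 45
D has the highest Borda score (50).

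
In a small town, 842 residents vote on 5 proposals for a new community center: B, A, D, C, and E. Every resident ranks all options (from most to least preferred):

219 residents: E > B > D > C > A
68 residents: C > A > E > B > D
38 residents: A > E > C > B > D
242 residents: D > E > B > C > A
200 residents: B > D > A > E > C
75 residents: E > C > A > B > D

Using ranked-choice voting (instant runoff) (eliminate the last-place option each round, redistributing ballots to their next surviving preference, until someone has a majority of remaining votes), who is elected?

D

Round 1: B 200, A 38, D 242, C 68, E 294. Eliminate A.
Round 2: B 200, D 242, C 68, E 332. Eliminate C.
Round 3: B 200, D 242, E 400. Eliminate B.
Round 4: D 442, E 400. D has a majority.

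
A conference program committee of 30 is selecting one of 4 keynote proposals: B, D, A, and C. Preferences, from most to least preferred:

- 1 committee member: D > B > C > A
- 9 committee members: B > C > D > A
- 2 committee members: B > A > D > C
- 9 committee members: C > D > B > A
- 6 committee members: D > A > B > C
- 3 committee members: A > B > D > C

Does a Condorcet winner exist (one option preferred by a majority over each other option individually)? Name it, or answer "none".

Checking pairwise contests:
D beats B 16–14.
C beats D 18–12.
B beats A 21–9.
B beats C 21–9.
Every option loses at least one head-to-head, so there is no Condorcet winner.

none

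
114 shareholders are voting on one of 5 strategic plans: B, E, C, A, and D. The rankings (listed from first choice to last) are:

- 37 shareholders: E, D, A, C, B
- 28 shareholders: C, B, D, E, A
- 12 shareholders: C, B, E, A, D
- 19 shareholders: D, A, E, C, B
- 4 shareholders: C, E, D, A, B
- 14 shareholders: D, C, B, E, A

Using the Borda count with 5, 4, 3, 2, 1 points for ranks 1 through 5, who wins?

B: 37·1 + 28·4 + 12·4 + 19·1 + 4·1 + 14·3 = 262
E: 37·5 + 28·2 + 12·3 + 19·3 + 4·4 + 14·2 = 378
C: 37·2 + 28·5 + 12·5 + 19·2 + 4·5 + 14·4 = 388
A: 37·3 + 28·1 + 12·2 + 19·4 + 4·2 + 14·1 = 261
D: 37·4 + 28·3 + 12·1 + 19·5 + 4·3 + 14·5 = 421
D has the highest Borda score (421).

D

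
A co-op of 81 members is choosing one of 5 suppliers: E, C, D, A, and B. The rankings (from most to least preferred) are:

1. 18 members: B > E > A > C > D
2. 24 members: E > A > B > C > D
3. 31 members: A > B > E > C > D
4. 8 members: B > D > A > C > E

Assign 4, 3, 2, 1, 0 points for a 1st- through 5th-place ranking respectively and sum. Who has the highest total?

A

E: 18·3 + 24·4 + 31·2 + 8·0 = 212
C: 18·1 + 24·1 + 31·1 + 8·1 = 81
D: 18·0 + 24·0 + 31·0 + 8·3 = 24
A: 18·2 + 24·3 + 31·4 + 8·2 = 248
B: 18·4 + 24·2 + 31·3 + 8·4 = 245
A has the highest Borda score (248).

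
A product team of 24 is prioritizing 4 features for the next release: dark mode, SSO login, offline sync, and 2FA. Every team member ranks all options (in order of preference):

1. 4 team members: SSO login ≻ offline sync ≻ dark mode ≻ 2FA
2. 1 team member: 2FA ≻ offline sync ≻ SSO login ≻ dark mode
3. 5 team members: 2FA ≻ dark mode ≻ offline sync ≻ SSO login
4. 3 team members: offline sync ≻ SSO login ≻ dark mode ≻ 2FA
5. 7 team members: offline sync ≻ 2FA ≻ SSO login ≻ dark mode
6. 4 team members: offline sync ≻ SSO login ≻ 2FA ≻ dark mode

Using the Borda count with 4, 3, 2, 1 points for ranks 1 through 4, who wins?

offline sync

dark mode: 4·2 + 1·1 + 5·3 + 3·2 + 7·1 + 4·1 = 41
SSO login: 4·4 + 1·2 + 5·1 + 3·3 + 7·2 + 4·3 = 58
offline sync: 4·3 + 1·3 + 5·2 + 3·4 + 7·4 + 4·4 = 81
2FA: 4·1 + 1·4 + 5·4 + 3·1 + 7·3 + 4·2 = 60
offline sync has the highest Borda score (81).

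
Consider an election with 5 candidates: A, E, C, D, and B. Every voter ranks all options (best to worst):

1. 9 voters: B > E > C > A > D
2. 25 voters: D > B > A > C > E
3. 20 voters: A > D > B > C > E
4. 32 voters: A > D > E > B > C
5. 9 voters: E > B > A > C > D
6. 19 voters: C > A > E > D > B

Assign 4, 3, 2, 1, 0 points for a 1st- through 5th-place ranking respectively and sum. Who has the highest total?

A: 9·1 + 25·2 + 20·4 + 32·4 + 9·2 + 19·3 = 342
E: 9·3 + 25·0 + 20·0 + 32·2 + 9·4 + 19·2 = 165
C: 9·2 + 25·1 + 20·1 + 32·0 + 9·1 + 19·4 = 148
D: 9·0 + 25·4 + 20·3 + 32·3 + 9·0 + 19·1 = 275
B: 9·4 + 25·3 + 20·2 + 32·1 + 9·3 + 19·0 = 210
A has the highest Borda score (342).

A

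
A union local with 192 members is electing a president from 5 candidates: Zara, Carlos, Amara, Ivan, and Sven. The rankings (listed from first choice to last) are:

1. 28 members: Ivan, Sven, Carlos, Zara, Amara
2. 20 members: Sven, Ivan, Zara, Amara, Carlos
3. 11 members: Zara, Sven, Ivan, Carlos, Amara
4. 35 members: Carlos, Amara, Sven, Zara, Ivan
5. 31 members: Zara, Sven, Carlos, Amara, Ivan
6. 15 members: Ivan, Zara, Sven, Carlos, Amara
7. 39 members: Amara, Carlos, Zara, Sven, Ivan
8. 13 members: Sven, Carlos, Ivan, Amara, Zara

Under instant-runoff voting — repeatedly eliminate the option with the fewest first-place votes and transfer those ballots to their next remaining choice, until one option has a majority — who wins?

Carlos

Round 1: Zara 42, Carlos 35, Amara 39, Ivan 43, Sven 33. Eliminate Sven.
Round 2: Zara 42, Carlos 48, Amara 39, Ivan 63. Eliminate Amara.
Round 3: Zara 42, Carlos 87, Ivan 63. Eliminate Zara.
Round 4: Carlos 118, Ivan 74. Carlos has a majority.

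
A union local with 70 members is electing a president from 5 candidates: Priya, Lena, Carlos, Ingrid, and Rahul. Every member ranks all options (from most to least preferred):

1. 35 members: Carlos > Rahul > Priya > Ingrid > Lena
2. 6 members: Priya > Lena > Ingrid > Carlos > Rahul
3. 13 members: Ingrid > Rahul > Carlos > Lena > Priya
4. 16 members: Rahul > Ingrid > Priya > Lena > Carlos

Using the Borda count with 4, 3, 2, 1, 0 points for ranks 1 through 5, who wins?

Rahul

Priya: 35·2 + 6·4 + 13·0 + 16·2 = 126
Lena: 35·0 + 6·3 + 13·1 + 16·1 = 47
Carlos: 35·4 + 6·1 + 13·2 + 16·0 = 172
Ingrid: 35·1 + 6·2 + 13·4 + 16·3 = 147
Rahul: 35·3 + 6·0 + 13·3 + 16·4 = 208
Rahul has the highest Borda score (208).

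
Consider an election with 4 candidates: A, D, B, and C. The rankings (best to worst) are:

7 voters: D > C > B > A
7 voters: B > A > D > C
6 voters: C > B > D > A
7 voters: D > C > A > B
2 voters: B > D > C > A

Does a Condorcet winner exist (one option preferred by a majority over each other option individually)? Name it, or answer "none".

none

Checking pairwise contests:
D beats A 22–7.
B beats D 15–14.
C beats B 20–9.
D beats C 23–6.
Every option loses at least one head-to-head, so there is no Condorcet winner.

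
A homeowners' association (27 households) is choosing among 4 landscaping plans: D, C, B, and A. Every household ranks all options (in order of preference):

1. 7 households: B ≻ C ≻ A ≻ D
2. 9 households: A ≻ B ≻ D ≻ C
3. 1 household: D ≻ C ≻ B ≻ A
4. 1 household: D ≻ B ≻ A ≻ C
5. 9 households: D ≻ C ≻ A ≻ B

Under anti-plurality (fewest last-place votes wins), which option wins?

A

Last-place votes: D 7, C 10, B 9, A 1.
A is ranked last by the fewest voters, so A wins.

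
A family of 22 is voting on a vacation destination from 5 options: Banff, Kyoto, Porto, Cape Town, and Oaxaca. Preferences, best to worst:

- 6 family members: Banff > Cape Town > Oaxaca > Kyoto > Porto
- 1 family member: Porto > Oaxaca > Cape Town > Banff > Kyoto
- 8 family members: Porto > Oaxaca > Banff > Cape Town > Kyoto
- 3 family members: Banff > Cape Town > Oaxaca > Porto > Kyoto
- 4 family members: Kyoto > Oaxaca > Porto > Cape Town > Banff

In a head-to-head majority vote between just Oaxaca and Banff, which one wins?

Oaxaca

Voters preferring Oaxaca to Banff: 13; preferring Banff to Oaxaca: 9.
Oaxaca wins the head-to-head.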